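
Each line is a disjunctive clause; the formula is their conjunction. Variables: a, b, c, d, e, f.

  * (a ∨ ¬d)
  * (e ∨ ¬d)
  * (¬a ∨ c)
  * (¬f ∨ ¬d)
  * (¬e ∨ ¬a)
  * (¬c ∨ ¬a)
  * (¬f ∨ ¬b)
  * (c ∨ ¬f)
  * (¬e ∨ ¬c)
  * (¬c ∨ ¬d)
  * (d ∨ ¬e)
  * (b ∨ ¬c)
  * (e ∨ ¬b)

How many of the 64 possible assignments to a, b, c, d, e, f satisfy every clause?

The models are:
  a=F b=F c=F d=F e=F f=F
Count: 1.

1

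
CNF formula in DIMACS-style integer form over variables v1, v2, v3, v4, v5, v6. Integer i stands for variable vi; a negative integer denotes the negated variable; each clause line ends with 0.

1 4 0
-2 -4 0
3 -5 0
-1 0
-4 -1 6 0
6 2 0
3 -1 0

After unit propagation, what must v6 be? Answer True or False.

(~v1) is a unit clause: v1 = False.
(v1 \/ v4) with v1 = False leaves only v4, so v4 = True.
(~v2 \/ ~v4): since v4 = True, the clause reduces to (~v2). v2 = False.
In (v6 \/ v2), v2 is now false; v6 must hold, so v6 = True.

True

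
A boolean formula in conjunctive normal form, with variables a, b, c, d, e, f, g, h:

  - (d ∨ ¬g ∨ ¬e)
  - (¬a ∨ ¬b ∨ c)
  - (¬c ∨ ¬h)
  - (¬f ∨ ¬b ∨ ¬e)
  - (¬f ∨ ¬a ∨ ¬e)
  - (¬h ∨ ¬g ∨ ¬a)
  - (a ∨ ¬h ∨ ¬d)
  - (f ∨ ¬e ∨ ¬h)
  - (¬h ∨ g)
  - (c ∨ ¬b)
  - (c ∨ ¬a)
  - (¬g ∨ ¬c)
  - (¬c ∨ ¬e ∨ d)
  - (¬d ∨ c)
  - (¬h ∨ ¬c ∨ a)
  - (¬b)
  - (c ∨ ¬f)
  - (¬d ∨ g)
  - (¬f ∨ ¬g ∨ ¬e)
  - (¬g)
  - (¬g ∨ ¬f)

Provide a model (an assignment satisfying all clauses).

a=T, b=F, c=T, d=F, e=F, f=F, g=F, h=F

Check each clause:
  1. (¬e ∨ ¬g ∨ d) — ¬g is true.
  2. (¬b ∨ ¬a ∨ c) — c is true.
  3. (¬c ∨ ¬h) — ¬h is true.
  4. (¬b ∨ ¬e ∨ ¬f) — ¬f is true.
  5. (¬a ∨ ¬e ∨ ¬f) — ¬f is true.
  6. (¬g ∨ ¬h ∨ ¬a) — ¬h is true.
  7. (¬h ∨ a ∨ ¬d) — ¬h is true.
  8. (¬h ∨ f ∨ ¬e) — ¬h is true.
  9. (g ∨ ¬h) — ¬h is true.
  10. (¬b ∨ c) — c is true.
  11. (¬a ∨ c) — c is true.
  12. (¬g ∨ ¬c) — ¬g is true.
  13. (¬e ∨ ¬c ∨ d) — ¬e is true.
  14. (¬d ∨ c) — c is true.
  15. (a ∨ ¬c ∨ ¬h) — ¬h is true.
  16. (¬b) — ¬b is true.
  17. (c ∨ ¬f) — ¬f is true.
  18. (g ∨ ¬d) — ¬d is true.
  19. (¬e ∨ ¬g ∨ ¬f) — ¬g is true.
  20. (¬g) — ¬g is true.
  21. (¬g ∨ ¬f) — ¬g is true.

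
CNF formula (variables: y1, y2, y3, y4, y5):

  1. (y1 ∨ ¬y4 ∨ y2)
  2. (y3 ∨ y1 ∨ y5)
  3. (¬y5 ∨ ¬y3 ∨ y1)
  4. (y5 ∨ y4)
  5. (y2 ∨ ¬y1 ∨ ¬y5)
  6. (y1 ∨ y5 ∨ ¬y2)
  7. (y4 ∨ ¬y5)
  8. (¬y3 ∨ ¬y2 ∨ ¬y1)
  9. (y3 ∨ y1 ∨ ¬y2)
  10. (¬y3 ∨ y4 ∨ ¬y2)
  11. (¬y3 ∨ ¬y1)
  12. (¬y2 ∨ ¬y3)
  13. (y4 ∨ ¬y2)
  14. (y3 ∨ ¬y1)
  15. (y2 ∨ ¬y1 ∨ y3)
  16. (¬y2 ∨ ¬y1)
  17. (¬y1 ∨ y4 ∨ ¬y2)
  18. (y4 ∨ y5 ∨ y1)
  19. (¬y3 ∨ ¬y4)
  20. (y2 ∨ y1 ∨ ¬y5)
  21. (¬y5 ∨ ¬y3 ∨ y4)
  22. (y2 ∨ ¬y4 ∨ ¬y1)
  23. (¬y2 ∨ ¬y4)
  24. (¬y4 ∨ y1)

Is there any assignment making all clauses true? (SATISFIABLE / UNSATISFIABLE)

UNSATISFIABLE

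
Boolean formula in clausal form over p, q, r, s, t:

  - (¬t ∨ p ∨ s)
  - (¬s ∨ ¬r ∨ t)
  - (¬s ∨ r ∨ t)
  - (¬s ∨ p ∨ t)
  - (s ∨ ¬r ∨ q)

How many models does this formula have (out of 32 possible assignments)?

17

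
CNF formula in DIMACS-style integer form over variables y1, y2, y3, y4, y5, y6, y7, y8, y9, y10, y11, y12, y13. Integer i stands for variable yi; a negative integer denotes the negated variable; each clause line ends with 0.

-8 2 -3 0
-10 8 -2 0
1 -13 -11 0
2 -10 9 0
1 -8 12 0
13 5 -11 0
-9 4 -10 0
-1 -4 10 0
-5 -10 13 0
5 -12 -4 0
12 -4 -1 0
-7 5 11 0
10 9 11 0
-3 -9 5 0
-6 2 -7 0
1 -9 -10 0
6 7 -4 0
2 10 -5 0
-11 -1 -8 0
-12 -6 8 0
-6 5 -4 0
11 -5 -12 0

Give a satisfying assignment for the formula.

y1=T  y2=T  y3=F  y4=F  y5=F  y6=F  y7=F  y8=F  y9=F  y10=F  y11=T  y12=F  y13=T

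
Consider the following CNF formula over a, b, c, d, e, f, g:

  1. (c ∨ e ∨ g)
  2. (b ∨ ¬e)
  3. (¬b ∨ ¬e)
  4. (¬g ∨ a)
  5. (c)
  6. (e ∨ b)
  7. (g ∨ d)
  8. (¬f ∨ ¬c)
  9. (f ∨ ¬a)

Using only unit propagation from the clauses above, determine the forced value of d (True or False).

True

(c) is a unit clause: c = True.
From (¬c ∨ ¬f) and c = True: f = False.
(f ∨ ¬a): since f = False, the clause reduces to (¬a). a = False.
In (a ∨ ¬g), a is now false; ¬g must hold, so g = False.
From (d ∨ g) and g = False: d = True.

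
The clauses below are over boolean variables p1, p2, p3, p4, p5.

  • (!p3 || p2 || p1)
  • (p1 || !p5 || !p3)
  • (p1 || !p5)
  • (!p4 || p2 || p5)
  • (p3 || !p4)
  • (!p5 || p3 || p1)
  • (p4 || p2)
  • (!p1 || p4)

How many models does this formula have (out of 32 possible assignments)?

6

The models are:
  p1=F p2=T p3=F p4=F p5=F
  p1=F p2=T p3=T p4=F p5=F
  p1=F p2=T p3=T p4=T p5=F
  p1=T p2=F p3=T p4=T p5=T
  p1=T p2=T p3=T p4=T p5=F
  p1=T p2=T p3=T p4=T p5=T
Count: 6.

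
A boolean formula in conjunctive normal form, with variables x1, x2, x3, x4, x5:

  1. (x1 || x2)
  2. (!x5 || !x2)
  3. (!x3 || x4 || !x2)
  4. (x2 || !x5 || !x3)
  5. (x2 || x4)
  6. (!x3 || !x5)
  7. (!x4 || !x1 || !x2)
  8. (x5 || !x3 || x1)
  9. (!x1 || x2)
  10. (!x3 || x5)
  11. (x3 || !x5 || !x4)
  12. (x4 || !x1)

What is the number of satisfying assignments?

2

Satisfying assignments:
  x1=F x2=T x3=F x4=F x5=F
  x1=F x2=T x3=F x4=T x5=F
That's 2 in total.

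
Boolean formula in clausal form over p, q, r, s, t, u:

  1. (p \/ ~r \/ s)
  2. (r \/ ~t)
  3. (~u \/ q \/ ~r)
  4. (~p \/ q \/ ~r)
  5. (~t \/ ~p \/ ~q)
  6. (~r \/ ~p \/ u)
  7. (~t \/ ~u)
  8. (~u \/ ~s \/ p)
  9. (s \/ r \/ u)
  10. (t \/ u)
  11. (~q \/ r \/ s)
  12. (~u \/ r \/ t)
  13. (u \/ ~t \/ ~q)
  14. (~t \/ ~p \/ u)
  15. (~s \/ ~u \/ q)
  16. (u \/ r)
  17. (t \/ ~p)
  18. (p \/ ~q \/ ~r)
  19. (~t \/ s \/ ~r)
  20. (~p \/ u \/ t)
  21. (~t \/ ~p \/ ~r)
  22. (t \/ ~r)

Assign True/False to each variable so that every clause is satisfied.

p = False, q = False, r = True, s = True, t = True, u = False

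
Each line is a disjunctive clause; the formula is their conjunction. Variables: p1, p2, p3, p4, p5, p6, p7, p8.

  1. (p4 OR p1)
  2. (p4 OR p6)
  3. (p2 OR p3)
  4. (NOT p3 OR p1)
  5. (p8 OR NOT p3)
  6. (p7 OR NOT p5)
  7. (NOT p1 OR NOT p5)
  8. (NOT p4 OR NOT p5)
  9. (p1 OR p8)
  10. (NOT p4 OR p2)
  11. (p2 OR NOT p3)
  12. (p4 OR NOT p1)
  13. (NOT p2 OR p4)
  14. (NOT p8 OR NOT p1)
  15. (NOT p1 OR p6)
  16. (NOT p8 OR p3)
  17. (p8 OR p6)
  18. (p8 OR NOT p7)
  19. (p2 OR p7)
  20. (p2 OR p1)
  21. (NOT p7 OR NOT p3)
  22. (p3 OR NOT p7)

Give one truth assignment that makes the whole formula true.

p1 = T  p2 = T  p3 = F  p4 = T  p5 = F  p6 = T  p7 = F  p8 = F

Check each clause:
  1. (p4 OR p1) — p1 is true.
  2. (p4 OR p6) — p4 is true.
  3. (p2 OR p3) — p2 is true.
  4. (p1 OR NOT p3) — p1 is true.
  5. (p8 OR NOT p3) — NOT p3 is true.
  6. (NOT p5 OR p7) — NOT p5 is true.
  7. (NOT p1 OR NOT p5) — NOT p5 is true.
  8. (NOT p4 OR NOT p5) — NOT p5 is true.
  9. (p8 OR p1) — p1 is true.
  10. (NOT p4 OR p2) — p2 is true.
  11. (p2 OR NOT p3) — p2 is true.
  12. (p4 OR NOT p1) — p4 is true.
  13. (NOT p2 OR p4) — p4 is true.
  14. (NOT p1 OR NOT p8) — NOT p8 is true.
  15. (p6 OR NOT p1) — p6 is true.
  16. (NOT p8 OR p3) — NOT p8 is true.
  17. (p6 OR p8) — p6 is true.
  18. (NOT p7 OR p8) — NOT p7 is true.
  19. (p7 OR p2) — p2 is true.
  20. (p2 OR p1) — p1 is true.
  21. (NOT p3 OR NOT p7) — NOT p7 is true.
  22. (NOT p7 OR p3) — NOT p7 is true.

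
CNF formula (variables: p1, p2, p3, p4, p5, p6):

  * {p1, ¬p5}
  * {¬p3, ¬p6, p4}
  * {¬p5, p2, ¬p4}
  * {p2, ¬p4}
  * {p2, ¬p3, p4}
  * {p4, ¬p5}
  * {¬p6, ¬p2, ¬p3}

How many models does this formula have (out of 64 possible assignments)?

Split on p4, then p2.
  p4=T, p2=T: 9 of the 16 assignments to (p1,p3,p5,p6) work.
  p4=T, p2=F: a clause becomes empty — 0.
  p4=F, p2=T: p1 free; 3 ways for (p3,p5,p6) × 2^1 = 6.
  p4=F, p2=F: remaining (p1,p3,p5,p6) ∈ {(F,F,F,F); (F,F,F,T); (T,F,F,F); (T,F,F,T)} — 4.
Total: 9 + 0 + 6 + 4 = 19.

19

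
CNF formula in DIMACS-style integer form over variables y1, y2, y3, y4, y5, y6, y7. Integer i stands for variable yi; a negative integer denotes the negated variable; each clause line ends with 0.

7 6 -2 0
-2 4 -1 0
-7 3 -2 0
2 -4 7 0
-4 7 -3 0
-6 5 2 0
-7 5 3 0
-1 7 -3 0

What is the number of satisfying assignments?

Split on y7, then y2.
  y7=1, y2=1: y5, y6 free; 3 ways for (y1,y3,y4) × 2^2 = 12.
  y7=1, y2=0: y1, y4 free; 5 ways for (y3,y5,y6) × 2^2 = 20.
  y7=0, y2=1: y5 free; 4 ways for (y1,y3,y4,y6) × 2^1 = 8.
  y7=0, y2=0: 9 of the 32 assignments to (y1,y3,y4,y5,y6) work.
Total: 12 + 20 + 8 + 9 = 49.

49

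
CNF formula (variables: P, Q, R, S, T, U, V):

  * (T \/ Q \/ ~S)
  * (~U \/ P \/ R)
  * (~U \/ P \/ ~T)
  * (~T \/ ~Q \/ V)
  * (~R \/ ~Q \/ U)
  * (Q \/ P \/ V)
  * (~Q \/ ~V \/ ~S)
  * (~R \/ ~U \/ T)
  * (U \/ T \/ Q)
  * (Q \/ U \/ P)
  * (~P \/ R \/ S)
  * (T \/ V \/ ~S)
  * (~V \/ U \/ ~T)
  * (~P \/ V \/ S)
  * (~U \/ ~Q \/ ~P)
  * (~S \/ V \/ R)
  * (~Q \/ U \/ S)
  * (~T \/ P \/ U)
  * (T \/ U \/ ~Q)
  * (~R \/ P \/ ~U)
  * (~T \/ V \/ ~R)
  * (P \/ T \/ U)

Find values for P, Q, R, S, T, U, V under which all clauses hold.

P=True  Q=False  R=True  S=False  T=True  U=True  V=True

Check each clause:
  1. (Q \/ ~S \/ T) — ~S is true.
  2. (R \/ ~U \/ P) — P is true.
  3. (~U \/ P \/ ~T) — P is true.
  4. (~T \/ ~Q \/ V) — ~Q is true.
  5. (~Q \/ ~R \/ U) — ~Q is true.
  6. (V \/ P \/ Q) — P is true.
  7. (~Q \/ ~S \/ ~V) — ~S is true.
  8. (T \/ ~U \/ ~R) — T is true.
  9. (Q \/ U \/ T) — T is true.
  10. (U \/ P \/ Q) — P is true.
  11. (R \/ ~P \/ S) — R is true.
  12. (~S \/ T \/ V) — ~S is true.
  13. (~V \/ ~T \/ U) — U is true.
  14. (V \/ ~P \/ S) — V is true.
  15. (~P \/ ~Q \/ ~U) — ~Q is true.
  16. (V \/ ~S \/ R) — R is true.
  17. (~Q \/ S \/ U) — ~Q is true.
  18. (U \/ P \/ ~T) — P is true.
  19. (U \/ ~Q \/ T) — T is true.
  20. (~U \/ P \/ ~R) — P is true.
  21. (~T \/ V \/ ~R) — V is true.
  22. (P \/ U \/ T) — P is true.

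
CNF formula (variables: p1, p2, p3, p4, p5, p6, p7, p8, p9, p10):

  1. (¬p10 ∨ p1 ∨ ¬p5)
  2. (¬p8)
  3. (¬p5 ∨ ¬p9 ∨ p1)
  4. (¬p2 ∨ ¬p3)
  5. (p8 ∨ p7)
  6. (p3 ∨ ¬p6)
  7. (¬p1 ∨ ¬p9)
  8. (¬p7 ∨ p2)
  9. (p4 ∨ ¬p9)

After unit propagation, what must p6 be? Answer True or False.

Unit clause (¬p8) sets p8 = False.
(p8 ∨ p7): since p8 = False, the clause reduces to (p7). p7 = True.
From (¬p7 ∨ p2) and p7 = True: p2 = True.
From (¬p3 ∨ ¬p2) and p2 = True: p3 = False.
(¬p6 ∨ p3): since p3 = False, the clause reduces to (¬p6). p6 = False.

False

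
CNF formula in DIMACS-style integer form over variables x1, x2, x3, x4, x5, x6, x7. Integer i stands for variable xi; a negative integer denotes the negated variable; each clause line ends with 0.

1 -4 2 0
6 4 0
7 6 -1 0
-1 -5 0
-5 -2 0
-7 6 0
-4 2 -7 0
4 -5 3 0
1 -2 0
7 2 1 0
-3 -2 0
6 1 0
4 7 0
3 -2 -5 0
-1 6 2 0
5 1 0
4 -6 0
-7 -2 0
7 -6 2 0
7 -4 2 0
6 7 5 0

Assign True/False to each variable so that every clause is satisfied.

x1 = T, x2 = T, x3 = F, x4 = T, x5 = F, x6 = T, x7 = F

Check each clause:
  1. {x2, ¬x4, x1} — x1 is true.
  2. {x4, x6} — x4 is true.
  3. {x7, ¬x1, x6} — x6 is true.
  4. {¬x5, ¬x1} — ¬x5 is true.
  5. {¬x5, ¬x2} — ¬x5 is true.
  6. {¬x7, x6} — ¬x7 is true.
  7. {¬x4, x2, ¬x7} — ¬x7 is true.
  8. {¬x5, x4, x3} — x4 is true.
  9. {x1, ¬x2} — x1 is true.
  10. {x1, x2, x7} — x1 is true.
  11. {¬x3, ¬x2} — ¬x3 is true.
  12. {x6, x1} — x1 is true.
  13. {x4, x7} — x4 is true.
  14. {¬x5, ¬x2, x3} — ¬x5 is true.
  15. {x2, ¬x1, x6} — x2 is true.
  16. {x1, x5} — x1 is true.
  17. {¬x6, x4} — x4 is true.
  18. {¬x2, ¬x7} — ¬x7 is true.
  19. {x7, ¬x6, x2} — x2 is true.
  20. {x7, ¬x4, x2} — x2 is true.
  21. {x7, x5, x6} — x6 is true.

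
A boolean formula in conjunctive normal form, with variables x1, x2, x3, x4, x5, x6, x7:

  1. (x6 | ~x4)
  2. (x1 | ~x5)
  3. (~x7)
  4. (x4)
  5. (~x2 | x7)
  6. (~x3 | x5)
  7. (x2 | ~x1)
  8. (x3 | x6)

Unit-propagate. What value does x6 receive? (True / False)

True

(~x7) stands alone — x7 = False.
(x4) stands alone — x4 = True.
(x6 | ~x4) with x4 = True leaves only x6, so x6 = True.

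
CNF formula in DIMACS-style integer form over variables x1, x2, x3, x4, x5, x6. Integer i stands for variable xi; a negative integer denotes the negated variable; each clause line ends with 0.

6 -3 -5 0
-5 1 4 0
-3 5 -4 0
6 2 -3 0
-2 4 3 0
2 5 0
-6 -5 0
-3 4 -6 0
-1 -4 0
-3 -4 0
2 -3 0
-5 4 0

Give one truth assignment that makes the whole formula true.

x1 = False, x2 = True, x3 = False, x4 = True, x5 = False, x6 = False

Check each clause:
  1. {x6, ¬x3, ¬x5} — ¬x5 is true.
  2. {x4, ¬x5, x1} — ¬x5 is true.
  3. {¬x4, x5, ¬x3} — ¬x3 is true.
  4. {¬x3, x2, x6} — x2 is true.
  5. {x4, ¬x2, x3} — x4 is true.
  6. {x5, x2} — x2 is true.
  7. {¬x6, ¬x5} — ¬x6 is true.
  8. {x4, ¬x3, ¬x6} — ¬x6 is true.
  9. {¬x1, ¬x4} — ¬x1 is true.
  10. {¬x3, ¬x4} — ¬x3 is true.
  11. {¬x3, x2} — x2 is true.
  12. {x4, ¬x5} — ¬x5 is true.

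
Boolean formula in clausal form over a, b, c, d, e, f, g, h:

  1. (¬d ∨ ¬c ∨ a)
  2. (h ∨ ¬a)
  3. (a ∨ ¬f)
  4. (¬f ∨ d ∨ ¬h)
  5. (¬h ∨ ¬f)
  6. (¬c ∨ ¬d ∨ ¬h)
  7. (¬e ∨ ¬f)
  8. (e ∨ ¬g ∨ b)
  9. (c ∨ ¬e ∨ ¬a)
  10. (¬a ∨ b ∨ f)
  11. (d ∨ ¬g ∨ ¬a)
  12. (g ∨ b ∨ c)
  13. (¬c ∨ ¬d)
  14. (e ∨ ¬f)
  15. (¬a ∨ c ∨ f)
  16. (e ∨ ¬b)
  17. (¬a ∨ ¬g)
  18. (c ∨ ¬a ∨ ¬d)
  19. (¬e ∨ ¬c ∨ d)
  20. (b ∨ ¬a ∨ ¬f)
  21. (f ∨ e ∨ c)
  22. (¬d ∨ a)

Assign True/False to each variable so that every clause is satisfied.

a = False, b = True, c = False, d = False, e = True, f = False, g = True, h = True

Check each clause:
  1. (¬d ∨ a ∨ ¬c) — ¬d is true.
  2. (¬a ∨ h) — h is true.
  3. (¬f ∨ a) — ¬f is true.
  4. (d ∨ ¬h ∨ ¬f) — ¬f is true.
  5. (¬h ∨ ¬f) — ¬f is true.
  6. (¬c ∨ ¬d ∨ ¬h) — ¬d is true.
  7. (¬e ∨ ¬f) — ¬f is true.
  8. (b ∨ e ∨ ¬g) — b is true.
  9. (¬a ∨ c ∨ ¬e) — ¬a is true.
  10. (f ∨ ¬a ∨ b) — b is true.
  11. (d ∨ ¬a ∨ ¬g) — ¬a is true.
  12. (c ∨ b ∨ g) — b is true.
  13. (¬d ∨ ¬c) — ¬d is true.
  14. (e ∨ ¬f) — ¬f is true.
  15. (¬a ∨ c ∨ f) — ¬a is true.
  16. (e ∨ ¬b) — e is true.
  17. (¬g ∨ ¬a) — ¬a is true.
  18. (¬d ∨ c ∨ ¬a) — ¬d is true.
  19. (d ∨ ¬c ∨ ¬e) — ¬c is true.
  20. (b ∨ ¬a ∨ ¬f) — b is true.
  21. (f ∨ e ∨ c) — e is true.
  22. (a ∨ ¬d) — ¬d is true.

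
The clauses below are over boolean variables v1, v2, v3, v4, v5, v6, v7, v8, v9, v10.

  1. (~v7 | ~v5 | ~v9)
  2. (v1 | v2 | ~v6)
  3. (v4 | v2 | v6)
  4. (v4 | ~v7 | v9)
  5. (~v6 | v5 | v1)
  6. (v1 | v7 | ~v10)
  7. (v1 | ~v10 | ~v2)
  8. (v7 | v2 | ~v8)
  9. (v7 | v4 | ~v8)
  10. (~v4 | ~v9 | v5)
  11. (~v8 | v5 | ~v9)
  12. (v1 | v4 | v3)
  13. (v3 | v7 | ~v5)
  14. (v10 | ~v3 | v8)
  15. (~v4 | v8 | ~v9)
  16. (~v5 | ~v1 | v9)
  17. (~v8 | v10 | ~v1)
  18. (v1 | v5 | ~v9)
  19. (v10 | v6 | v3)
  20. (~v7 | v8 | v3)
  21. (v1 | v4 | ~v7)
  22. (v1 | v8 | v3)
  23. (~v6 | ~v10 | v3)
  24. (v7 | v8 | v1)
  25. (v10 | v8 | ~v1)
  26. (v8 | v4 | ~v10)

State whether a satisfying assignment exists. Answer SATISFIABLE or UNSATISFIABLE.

SATISFIABLE

Try v1 = False.
For the remaining variables, v2 = False, v3 = True, v4 = True, v5 = True, v6 = False, v7 = True, v8 = True, v9 = False, v10 = False works.
Every clause has at least one true literal under this assignment.
So v1 = False, v2 = False, v3 = True, v4 = True, v5 = True, v6 = False, v7 = True, v8 = True, v9 = False, v10 = False is a satisfying assignment.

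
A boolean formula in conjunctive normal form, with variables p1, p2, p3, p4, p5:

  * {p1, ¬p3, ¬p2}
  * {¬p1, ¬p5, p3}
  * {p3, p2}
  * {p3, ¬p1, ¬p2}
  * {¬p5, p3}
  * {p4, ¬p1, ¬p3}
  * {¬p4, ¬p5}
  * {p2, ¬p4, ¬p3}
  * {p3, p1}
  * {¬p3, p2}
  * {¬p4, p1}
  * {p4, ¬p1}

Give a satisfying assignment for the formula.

p1=True, p2=True, p3=True, p4=True, p5=False

Check each clause:
  1. {p1, ¬p2, ¬p3} — p1 is true.
  2. {p3, ¬p1, ¬p5} — p3 is true.
  3. {p3, p2} — p2 is true.
  4. {¬p2, ¬p1, p3} — p3 is true.
  5. {p3, ¬p5} — p3 is true.
  6. {p4, ¬p1, ¬p3} — p4 is true.
  7. {¬p4, ¬p5} — ¬p5 is true.
  8. {p2, ¬p4, ¬p3} — p2 is true.
  9. {p1, p3} — p1 is true.
  10. {¬p3, p2} — p2 is true.
  11. {¬p4, p1} — p1 is true.
  12. {p4, ¬p1} — p4 is true.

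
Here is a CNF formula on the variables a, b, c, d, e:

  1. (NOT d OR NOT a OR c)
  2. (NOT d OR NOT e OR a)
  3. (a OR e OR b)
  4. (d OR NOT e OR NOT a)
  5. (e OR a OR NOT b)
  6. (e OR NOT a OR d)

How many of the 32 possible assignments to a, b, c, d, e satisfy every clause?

Split on a, then e.
  a=1, e=1: remaining (b,c,d) ∈ {(0,1,1); (1,1,1)} — 2.
  a=1, e=0: remaining (b,c,d) ∈ {(0,1,1); (1,1,1)} — 2.
  a=0, e=1: remaining (b,c,d) ∈ {(0,0,0); (0,1,0); (1,0,0); (1,1,0)} — 4.
  a=0, e=0: a clause becomes empty — 0.
Total: 2 + 2 + 4 + 0 = 8.

8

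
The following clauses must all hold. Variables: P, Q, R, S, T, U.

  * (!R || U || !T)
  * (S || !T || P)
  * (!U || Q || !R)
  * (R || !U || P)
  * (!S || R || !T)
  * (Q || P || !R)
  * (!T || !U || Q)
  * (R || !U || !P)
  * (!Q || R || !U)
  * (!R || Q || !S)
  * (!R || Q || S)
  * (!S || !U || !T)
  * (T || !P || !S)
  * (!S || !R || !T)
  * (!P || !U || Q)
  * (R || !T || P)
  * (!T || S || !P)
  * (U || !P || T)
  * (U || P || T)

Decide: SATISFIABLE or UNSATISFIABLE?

SATISFIABLE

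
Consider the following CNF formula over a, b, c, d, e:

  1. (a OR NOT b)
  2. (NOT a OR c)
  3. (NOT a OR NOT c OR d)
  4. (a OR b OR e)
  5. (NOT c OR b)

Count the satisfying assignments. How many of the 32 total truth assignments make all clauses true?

4

The models are:
  a=F b=F c=F d=F e=T
  a=F b=F c=F d=T e=T
  a=T b=T c=T d=T e=F
  a=T b=T c=T d=T e=T
Count: 4.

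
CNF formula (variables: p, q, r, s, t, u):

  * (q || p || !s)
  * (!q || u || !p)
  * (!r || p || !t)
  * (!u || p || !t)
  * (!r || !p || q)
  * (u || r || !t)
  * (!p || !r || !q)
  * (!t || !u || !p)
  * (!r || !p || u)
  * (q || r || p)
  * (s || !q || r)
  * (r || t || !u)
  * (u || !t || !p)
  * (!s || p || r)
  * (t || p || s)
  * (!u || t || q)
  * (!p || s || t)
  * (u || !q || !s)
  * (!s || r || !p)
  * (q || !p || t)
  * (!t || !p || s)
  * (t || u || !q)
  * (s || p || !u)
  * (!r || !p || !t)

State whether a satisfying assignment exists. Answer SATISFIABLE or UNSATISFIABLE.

Branch on p: take p = False.
Branch on q: take q = True.
Set r = True and propagate.
  then t is forced to False.
  then s is forced to True.
  then u is forced to True.
So p = F, q = T, r = T, s = T, t = F, u = T is a satisfying assignment.

SATISFIABLE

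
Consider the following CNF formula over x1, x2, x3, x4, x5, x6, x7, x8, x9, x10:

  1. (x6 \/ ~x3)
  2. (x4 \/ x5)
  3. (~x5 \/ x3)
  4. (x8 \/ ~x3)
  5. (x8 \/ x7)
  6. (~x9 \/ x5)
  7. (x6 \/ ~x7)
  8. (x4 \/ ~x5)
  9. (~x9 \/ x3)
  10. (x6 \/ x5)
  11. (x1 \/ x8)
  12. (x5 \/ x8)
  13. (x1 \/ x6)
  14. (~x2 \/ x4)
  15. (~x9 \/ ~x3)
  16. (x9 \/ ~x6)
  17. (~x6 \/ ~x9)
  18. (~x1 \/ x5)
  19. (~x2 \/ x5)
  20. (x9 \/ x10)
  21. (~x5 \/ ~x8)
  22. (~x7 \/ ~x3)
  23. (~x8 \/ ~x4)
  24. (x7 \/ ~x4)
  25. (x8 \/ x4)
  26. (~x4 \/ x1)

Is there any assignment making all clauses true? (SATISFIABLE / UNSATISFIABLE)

x5 = True:
  propagation gives x3=True, x6=True, x8=True; an empty clause results — contradiction.
x5 = False:
  propagation gives x4=True, x9=False, x6=True; an empty clause results — contradiction.
Every branch closes, so no satisfying assignment exists.

UNSATISFIABLE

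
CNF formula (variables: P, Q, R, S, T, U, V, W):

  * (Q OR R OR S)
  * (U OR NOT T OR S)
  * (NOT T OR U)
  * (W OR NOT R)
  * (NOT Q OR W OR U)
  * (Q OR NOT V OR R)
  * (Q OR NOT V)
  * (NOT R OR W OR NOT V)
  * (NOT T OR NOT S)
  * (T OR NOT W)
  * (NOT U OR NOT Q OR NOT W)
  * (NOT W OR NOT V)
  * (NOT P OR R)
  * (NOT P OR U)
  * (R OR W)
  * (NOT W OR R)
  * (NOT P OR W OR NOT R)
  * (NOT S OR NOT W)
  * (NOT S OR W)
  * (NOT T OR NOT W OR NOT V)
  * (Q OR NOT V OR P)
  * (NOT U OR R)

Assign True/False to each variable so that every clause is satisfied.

V occurs only negated in the remaining clauses — set V = False.
Set P = False and propagate.
The remaining clauses are satisfied by Q = False, R = True, S = False, T = True, U = True, W = True.
Check each clause:
  1. (S OR R OR Q) — R is true.
  2. (U OR NOT T OR S) — U is true.
  3. (U OR NOT T) — U is true.
  4. (W OR NOT R) — W is true.
  5. (NOT Q OR W OR U) — W is true.
  6. (Q OR NOT V OR R) — NOT V is true.
  7. (Q OR NOT V) — NOT V is true.
  8. (NOT V OR NOT R OR W) — W is true.
  9. (NOT T OR NOT S) — NOT S is true.
  10. (T OR NOT W) — T is true.
  11. (NOT Q OR NOT U OR NOT W) — NOT Q is true.
  12. (NOT W OR NOT V) — NOT V is true.
  13. (R OR NOT P) — R is true.
  14. (NOT P OR U) — U is true.
  15. (W OR R) — W is true.
  16. (R OR NOT W) — R is true.
  17. (NOT R OR NOT P OR W) — W is true.
  18. (NOT S OR NOT W) — NOT S is true.
  19. (NOT S OR W) — W is true.
  20. (NOT V OR NOT W OR NOT T) — NOT V is true.
  21. (NOT V OR P OR Q) — NOT V is true.
  22. (NOT U OR R) — R is true.

P = F, Q = F, R = T, S = F, T = T, U = T, V = F, W = T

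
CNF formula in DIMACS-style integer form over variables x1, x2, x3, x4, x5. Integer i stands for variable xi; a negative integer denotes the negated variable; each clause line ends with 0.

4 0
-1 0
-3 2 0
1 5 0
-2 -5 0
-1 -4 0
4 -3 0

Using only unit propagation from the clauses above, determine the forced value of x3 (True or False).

False

(x4) stands alone — x4 = True.
(~x1) is a unit clause: x1 = False.
(x5 \/ x1) with x1 = False leaves only x5, so x5 = True.
(~x2 \/ ~x5): since x5 = True, the clause reduces to (~x2). x2 = False.
(~x3 \/ x2) with x2 = False leaves only ~x3, so x3 = False.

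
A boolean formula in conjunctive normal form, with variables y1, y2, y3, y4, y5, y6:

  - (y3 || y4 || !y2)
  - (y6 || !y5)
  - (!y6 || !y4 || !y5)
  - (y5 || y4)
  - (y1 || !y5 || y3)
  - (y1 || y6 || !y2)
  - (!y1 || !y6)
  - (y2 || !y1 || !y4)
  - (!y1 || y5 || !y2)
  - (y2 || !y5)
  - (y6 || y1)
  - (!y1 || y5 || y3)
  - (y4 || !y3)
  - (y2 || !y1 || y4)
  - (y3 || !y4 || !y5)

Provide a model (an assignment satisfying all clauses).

y1=False  y2=True  y3=True  y4=True  y5=False  y6=True

Try y1 = False.
  then y6 is forced to True.
Try y2 = True.
Branch on y3: take y3 = True.
  then y4 is forced to True.
  then y5 is forced to False.
Every clause has at least one true literal under this assignment.
Check each clause:
  1. (!y2 || y3 || y4) — y3 is true.
  2. (!y5 || y6) — !y5 is true.
  3. (!y5 || !y4 || !y6) — !y5 is true.
  4. (y4 || y5) — y4 is true.
  5. (y3 || y1 || !y5) — y3 is true.
  6. (y1 || !y2 || y6) — y6 is true.
  7. (!y6 || !y1) — !y1 is true.
  8. (!y1 || !y4 || y2) — y2 is true.
  9. (!y1 || y5 || !y2) — !y1 is true.
  10. (!y5 || y2) — y2 is true.
  11. (y1 || y6) — y6 is true.
  12. (!y1 || y3 || y5) — y3 is true.
  13. (y4 || !y3) — y4 is true.
  14. (y4 || !y1 || y2) — y2 is true.
  15. (y3 || !y4 || !y5) — y3 is true.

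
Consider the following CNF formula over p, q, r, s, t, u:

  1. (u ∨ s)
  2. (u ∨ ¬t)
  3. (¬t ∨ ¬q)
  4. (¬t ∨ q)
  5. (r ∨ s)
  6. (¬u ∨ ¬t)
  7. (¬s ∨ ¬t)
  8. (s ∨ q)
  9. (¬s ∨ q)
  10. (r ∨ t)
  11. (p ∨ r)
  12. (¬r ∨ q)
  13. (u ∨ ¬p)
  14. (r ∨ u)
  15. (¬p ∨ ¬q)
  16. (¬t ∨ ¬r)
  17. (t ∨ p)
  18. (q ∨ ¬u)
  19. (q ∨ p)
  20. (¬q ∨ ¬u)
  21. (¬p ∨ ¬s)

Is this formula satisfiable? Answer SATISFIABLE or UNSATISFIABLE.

UNSATISFIABLE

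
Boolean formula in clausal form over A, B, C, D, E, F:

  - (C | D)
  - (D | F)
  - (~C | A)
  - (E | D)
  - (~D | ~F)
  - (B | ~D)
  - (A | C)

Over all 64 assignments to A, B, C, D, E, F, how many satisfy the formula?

6

The models are:
  A=T B=F C=T D=F E=T F=T
  A=T B=T C=F D=T E=F F=F
  A=T B=T C=F D=T E=T F=F
  A=T B=T C=T D=F E=T F=T
  A=T B=T C=T D=T E=F F=F
  A=T B=T C=T D=T E=T F=F
That's 6 in total.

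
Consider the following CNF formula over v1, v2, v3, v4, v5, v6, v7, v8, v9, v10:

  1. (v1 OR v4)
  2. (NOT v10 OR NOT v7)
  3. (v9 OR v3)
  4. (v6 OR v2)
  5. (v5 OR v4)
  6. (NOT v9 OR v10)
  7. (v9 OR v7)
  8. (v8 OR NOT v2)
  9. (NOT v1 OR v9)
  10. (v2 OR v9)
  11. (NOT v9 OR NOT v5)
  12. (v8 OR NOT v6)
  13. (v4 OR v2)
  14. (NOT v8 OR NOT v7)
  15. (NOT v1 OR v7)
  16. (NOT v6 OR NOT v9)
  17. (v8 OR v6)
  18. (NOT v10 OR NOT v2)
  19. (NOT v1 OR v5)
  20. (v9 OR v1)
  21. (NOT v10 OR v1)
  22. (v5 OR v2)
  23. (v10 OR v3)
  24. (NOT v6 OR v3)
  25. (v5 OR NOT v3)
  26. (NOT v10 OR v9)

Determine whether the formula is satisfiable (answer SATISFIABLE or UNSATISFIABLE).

v9 = True:
  propagation gives v10=True, v7=False, v5=False, v4=True; an empty clause results — contradiction.
v9 = False:
  propagation gives v3=True, v7=True, v10=False, v1=False; an empty clause results — contradiction.
Every branch closes, so no satisfying assignment exists.

UNSATISFIABLE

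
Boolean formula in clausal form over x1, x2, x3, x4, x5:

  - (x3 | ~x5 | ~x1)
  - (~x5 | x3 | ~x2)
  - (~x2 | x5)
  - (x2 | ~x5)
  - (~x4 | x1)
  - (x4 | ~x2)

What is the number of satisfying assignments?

The models are:
  x1=0 x2=0 x3=0 x4=0 x5=0
  x1=0 x2=0 x3=1 x4=0 x5=0
  x1=1 x2=0 x3=0 x4=0 x5=0
  x1=1 x2=0 x3=0 x4=1 x5=0
  x1=1 x2=0 x3=1 x4=0 x5=0
  x1=1 x2=0 x3=1 x4=1 x5=0
  x1=1 x2=1 x3=1 x4=1 x5=1
That's 7 in total.

7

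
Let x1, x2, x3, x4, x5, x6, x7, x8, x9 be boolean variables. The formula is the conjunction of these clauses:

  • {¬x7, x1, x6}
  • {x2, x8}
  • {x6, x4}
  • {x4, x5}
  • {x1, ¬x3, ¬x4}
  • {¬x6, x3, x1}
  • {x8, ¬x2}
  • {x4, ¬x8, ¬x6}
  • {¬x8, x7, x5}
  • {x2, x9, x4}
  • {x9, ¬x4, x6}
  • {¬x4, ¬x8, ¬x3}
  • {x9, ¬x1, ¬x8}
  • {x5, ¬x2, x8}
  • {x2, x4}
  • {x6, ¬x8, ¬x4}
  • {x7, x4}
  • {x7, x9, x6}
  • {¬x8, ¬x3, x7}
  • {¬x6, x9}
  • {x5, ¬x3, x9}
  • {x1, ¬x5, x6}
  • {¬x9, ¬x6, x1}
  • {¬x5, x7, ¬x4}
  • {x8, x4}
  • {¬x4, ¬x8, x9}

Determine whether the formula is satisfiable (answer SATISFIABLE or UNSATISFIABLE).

SATISFIABLE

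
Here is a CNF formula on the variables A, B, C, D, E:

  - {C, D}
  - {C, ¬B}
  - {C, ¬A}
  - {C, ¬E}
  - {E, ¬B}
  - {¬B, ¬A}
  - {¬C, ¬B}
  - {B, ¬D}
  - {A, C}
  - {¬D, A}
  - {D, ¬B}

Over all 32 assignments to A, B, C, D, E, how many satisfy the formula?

4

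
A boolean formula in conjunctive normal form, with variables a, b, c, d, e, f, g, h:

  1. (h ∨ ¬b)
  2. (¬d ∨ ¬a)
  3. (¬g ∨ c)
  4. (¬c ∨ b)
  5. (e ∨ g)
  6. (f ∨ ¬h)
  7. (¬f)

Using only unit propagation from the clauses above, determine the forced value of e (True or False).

True

Unit clause (¬f) sets f = False.
(¬h ∨ f): since f = False, the clause reduces to (¬h). h = False.
From (h ∨ ¬b) and h = False: b = False.
In (b ∨ ¬c), b is now false; ¬c must hold, so c = False.
In (¬g ∨ c), c is now false; ¬g must hold, so g = False.
In (g ∨ e), g is now false; e must hold, so e = True.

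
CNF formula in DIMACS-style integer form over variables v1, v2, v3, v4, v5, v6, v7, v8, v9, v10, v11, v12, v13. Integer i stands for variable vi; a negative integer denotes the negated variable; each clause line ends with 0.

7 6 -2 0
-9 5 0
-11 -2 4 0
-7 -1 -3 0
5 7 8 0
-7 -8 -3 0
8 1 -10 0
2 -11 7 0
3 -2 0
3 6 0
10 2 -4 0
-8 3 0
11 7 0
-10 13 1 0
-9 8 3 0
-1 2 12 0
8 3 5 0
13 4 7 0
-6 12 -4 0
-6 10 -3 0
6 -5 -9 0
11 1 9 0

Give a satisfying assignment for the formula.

Try v1 = False.
For the remaining variables, v2 = False, v3 = True, v4 = False, v5 = False, v6 = False, v7 = True, v8 = False, v9 = False, v10 = False, v11 = True, v12 = False, v13 = False works.

v1 = F, v2 = F, v3 = T, v4 = F, v5 = F, v6 = F, v7 = T, v8 = F, v9 = F, v10 = F, v11 = T, v12 = F, v13 = F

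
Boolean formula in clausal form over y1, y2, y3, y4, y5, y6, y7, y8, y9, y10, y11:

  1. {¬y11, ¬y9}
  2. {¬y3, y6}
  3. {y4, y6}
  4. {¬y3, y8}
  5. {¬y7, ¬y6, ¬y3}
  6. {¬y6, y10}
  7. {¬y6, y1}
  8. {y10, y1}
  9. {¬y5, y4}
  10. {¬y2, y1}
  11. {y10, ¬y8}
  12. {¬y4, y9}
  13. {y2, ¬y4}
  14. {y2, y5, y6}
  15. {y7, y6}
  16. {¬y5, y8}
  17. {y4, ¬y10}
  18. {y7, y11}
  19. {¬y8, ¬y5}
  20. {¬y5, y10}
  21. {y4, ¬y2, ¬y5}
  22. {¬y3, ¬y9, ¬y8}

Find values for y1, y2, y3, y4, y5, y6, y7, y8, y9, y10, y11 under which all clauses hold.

y1=True, y2=True, y3=False, y4=True, y5=False, y6=True, y7=True, y8=False, y9=True, y10=True, y11=False

Pure literal: y1 appears only positively; assign y1 = True.
y3 occurs only negated in the remaining clauses — set y3 = False.
Set y2 = True and propagate.
Try y4 = True.
  then y9 is forced to True.
  then y11 is forced to False.
  then y7 is forced to True.
Branch on y5: take y5 = False.
For the remaining variables, y6 = True, y8 = False, y10 = True works.
Every clause has at least one true literal under this assignment.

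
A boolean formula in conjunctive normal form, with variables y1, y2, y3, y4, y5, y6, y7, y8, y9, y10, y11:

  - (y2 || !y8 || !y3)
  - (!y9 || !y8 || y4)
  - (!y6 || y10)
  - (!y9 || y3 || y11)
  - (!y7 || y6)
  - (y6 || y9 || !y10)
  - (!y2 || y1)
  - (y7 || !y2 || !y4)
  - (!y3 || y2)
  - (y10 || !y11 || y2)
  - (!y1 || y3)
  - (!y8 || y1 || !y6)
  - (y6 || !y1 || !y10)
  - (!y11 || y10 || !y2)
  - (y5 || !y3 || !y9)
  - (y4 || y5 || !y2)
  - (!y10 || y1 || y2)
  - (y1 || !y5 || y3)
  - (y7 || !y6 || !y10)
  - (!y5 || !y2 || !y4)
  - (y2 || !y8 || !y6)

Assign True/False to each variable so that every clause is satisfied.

y1=True, y2=True, y3=True, y4=False, y5=True, y6=False, y7=False, y8=True, y9=False, y10=False, y11=False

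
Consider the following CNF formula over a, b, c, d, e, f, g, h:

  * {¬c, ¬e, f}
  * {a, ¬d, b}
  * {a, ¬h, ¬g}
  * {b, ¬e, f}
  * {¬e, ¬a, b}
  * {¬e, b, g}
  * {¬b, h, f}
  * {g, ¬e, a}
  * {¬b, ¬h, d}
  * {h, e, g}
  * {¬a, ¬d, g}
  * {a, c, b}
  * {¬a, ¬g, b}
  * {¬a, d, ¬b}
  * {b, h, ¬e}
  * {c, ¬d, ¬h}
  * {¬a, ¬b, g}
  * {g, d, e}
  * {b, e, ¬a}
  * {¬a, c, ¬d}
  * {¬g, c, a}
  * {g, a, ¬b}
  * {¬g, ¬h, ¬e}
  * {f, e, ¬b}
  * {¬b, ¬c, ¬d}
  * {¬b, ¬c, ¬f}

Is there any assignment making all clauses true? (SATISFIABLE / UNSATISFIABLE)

Set a = False and propagate.
Set b = False and propagate.
  then d is forced to False.
  then c is forced to True.
The remaining clauses are satisfied by e = False, f = True, g = True, h = False.
So a=F, b=F, c=T, d=F, e=F, f=T, g=T, h=F is a satisfying assignment.

SATISFIABLE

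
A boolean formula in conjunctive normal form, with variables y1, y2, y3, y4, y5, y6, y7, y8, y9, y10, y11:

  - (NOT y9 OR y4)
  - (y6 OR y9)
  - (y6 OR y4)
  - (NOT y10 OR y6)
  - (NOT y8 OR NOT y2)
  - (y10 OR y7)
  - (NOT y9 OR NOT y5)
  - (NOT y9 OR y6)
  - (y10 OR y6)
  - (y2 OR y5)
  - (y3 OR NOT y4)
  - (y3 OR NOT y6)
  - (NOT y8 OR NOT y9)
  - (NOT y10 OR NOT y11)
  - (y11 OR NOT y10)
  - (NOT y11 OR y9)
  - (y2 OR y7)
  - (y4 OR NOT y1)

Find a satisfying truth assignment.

Pure literal: y3 appears only positively; assign y3 = True.
Pure literal: y7 appears only positively; assign y7 = True.
Set y1 = True and propagate.
  then y4 is forced to True.
Try y2 = False.
  then y5 is forced to True.
  then y9 is forced to False.
  then y6 is forced to True.
  then y11 is forced to False.
  then y10 is forced to False.
y8 is now unconstrained; take y8 = True.
Every clause has at least one true literal under this assignment.

y1=T, y2=F, y3=T, y4=T, y5=T, y6=T, y7=T, y8=T, y9=F, y10=F, y11=F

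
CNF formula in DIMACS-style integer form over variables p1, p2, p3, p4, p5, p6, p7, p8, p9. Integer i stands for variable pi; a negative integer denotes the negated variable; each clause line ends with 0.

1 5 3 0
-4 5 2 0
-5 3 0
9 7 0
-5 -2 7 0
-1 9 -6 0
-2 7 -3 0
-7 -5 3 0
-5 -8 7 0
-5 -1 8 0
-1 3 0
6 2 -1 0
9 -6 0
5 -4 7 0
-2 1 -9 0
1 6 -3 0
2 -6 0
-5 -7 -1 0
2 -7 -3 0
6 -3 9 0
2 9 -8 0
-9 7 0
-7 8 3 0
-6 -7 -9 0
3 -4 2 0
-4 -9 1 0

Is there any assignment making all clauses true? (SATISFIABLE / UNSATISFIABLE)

SATISFIABLE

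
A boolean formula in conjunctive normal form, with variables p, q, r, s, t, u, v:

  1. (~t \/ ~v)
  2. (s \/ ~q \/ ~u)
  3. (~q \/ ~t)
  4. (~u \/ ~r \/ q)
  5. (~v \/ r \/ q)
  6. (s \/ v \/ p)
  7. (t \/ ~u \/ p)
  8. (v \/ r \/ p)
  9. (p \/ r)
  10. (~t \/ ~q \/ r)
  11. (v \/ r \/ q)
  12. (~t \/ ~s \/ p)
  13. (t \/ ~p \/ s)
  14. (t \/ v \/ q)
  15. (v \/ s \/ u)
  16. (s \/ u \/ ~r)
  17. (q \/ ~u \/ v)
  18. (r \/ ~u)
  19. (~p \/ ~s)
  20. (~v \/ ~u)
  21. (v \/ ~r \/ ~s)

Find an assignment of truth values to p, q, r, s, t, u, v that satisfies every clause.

p=0, q=1, r=1, s=1, t=0, u=0, v=1

Try p = False.
  then r is forced to True.
Try q = True.
  then t is forced to False.
  then u is forced to False.
  then s is forced to True.
  then v is forced to True.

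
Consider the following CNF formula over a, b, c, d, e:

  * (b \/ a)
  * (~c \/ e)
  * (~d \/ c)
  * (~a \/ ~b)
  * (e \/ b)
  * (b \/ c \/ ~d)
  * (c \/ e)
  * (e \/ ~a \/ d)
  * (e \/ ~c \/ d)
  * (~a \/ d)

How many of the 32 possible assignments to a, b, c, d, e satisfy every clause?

4

The models are:
  a=F b=T c=F d=F e=T
  a=F b=T c=T d=F e=T
  a=F b=T c=T d=T e=T
  a=T b=F c=T d=T e=T
That's 4 in total.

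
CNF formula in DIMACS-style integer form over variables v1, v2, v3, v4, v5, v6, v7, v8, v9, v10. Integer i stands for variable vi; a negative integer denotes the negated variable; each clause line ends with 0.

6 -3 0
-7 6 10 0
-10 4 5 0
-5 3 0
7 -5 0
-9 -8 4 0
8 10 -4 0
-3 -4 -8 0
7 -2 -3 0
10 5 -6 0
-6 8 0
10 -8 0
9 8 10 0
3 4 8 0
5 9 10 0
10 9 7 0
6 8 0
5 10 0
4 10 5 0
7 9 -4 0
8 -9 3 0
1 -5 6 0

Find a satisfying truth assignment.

v1 = F  v2 = F  v3 = F  v4 = T  v5 = F  v6 = F  v7 = F  v8 = T  v9 = T  v10 = T

v2 occurs only negated in the remaining clauses — set v2 = False.
Branch on v1: take v1 = False.
Branch on v3: take v3 = False.
  then v5 is forced to False.
  then v10 is forced to True.
  then v4 is forced to True.
Try v6 = False.
  then v8 is forced to True.
For the remaining variables, v7 = False, v9 = True works.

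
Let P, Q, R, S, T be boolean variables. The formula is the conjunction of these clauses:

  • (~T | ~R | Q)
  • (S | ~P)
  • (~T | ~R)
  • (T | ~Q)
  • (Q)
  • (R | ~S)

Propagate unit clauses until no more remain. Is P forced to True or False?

(Q) is a unit clause: Q = True.
From (T | ~Q) and Q = True: T = True.
In (~T | ~R), ~T is now false; ~R must hold, so R = False.
In (R | ~S), R is now false; ~S must hold, so S = False.
In (~P | S), S is now false; ~P must hold, so P = False.

False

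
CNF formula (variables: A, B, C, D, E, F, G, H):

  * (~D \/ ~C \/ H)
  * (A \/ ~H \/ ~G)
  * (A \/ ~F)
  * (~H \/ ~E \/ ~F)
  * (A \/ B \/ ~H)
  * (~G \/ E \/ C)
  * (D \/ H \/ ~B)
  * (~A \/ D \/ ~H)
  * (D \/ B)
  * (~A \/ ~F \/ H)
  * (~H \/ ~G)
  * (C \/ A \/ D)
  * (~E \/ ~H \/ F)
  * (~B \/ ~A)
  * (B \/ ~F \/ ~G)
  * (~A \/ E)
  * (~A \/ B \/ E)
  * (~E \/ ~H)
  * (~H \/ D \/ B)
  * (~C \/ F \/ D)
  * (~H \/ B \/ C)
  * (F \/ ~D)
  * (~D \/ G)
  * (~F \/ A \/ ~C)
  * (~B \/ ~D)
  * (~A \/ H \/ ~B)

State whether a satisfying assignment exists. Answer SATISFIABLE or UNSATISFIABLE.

H = True:
  propagation gives G=False, E=False, A=False, F=False; an empty clause results — contradiction.
H = False:
  A = True:
    propagation gives F=False, B=False, D=True; an empty clause results — contradiction.
  A = False:
    propagation gives F=False, D=False, B=False; an empty clause results — contradiction.
Every branch closes, so no satisfying assignment exists.

UNSATISFIABLE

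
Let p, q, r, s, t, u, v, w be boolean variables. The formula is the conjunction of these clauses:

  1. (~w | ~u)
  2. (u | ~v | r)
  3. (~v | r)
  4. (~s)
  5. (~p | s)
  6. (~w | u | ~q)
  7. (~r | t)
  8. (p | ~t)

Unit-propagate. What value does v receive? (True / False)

False

Unit clause (~s) sets s = False.
(s | ~p): since s = False, the clause reduces to (~p). p = False.
(~t | p) with p = False leaves only ~t, so t = False.
(~r | t): since t = False, the clause reduces to (~r). r = False.
(~v | r): since r = False, the clause reduces to (~v). v = False.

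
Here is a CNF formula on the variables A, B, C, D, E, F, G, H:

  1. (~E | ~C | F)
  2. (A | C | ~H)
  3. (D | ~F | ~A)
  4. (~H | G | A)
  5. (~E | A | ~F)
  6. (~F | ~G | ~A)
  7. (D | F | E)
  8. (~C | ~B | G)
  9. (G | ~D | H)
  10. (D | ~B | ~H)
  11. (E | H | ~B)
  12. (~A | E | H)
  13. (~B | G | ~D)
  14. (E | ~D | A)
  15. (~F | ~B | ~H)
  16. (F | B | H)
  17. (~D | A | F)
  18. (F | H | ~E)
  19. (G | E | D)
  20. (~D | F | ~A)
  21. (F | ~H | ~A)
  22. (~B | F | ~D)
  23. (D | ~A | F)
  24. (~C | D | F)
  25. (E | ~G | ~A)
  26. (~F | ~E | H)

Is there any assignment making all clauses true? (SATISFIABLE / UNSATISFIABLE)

Try A = True.
For the remaining variables, B = False, C = True, D = True, E = True, F = True, G = False, H = True works.
Every clause has at least one true literal under this assignment.
So A=1, B=0, C=1, D=1, E=1, F=1, G=0, H=1 is a satisfying assignment.

SATISFIABLE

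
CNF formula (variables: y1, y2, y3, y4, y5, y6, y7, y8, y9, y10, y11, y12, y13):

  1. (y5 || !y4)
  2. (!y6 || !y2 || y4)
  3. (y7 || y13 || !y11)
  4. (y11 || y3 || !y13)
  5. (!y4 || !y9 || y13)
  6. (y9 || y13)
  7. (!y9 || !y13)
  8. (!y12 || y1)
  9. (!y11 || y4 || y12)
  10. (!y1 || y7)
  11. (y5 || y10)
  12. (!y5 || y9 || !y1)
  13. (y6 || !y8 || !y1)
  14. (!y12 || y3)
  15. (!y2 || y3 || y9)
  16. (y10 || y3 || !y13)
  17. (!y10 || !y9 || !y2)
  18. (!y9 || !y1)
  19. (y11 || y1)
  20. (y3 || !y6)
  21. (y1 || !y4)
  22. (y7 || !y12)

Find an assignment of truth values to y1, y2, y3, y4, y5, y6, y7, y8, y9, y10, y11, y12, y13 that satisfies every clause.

y1 = T  y2 = F  y3 = T  y4 = F  y5 = F  y6 = T  y7 = T  y8 = F  y9 = F  y10 = T  y11 = F  y12 = T  y13 = T

y2 occurs only negated in the remaining clauses — set y2 = False.
Pure literal: y3 appears only positively; assign y3 = True.
Try y1 = True.
  then y7 is forced to True.
  then y9 is forced to False.
  then y13 is forced to True.
  then y5 is forced to False.
  then y4 is forced to False.
  then y10 is forced to True.
Set y6 = True and propagate.
Try y11 = False.
y8, y12 are now unconstrained; take y8 = False, y12 = True.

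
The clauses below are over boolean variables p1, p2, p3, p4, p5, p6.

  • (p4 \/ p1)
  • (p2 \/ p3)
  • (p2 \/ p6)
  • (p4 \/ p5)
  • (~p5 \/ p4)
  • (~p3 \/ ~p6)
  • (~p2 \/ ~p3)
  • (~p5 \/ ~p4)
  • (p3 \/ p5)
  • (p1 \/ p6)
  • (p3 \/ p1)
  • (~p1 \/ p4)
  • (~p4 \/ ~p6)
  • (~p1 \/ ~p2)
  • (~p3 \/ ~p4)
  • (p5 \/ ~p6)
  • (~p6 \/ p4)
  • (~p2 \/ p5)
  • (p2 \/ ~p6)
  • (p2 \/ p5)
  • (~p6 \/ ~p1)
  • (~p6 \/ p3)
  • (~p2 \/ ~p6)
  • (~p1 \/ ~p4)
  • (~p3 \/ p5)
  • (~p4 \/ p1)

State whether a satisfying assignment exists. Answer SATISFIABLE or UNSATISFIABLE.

p4 = True:
  propagation gives p5=False, p3=True; an empty clause results — contradiction.
p4 = False:
  propagation gives p1=True; an empty clause results — contradiction.
Every branch closes, so no satisfying assignment exists.

UNSATISFIABLE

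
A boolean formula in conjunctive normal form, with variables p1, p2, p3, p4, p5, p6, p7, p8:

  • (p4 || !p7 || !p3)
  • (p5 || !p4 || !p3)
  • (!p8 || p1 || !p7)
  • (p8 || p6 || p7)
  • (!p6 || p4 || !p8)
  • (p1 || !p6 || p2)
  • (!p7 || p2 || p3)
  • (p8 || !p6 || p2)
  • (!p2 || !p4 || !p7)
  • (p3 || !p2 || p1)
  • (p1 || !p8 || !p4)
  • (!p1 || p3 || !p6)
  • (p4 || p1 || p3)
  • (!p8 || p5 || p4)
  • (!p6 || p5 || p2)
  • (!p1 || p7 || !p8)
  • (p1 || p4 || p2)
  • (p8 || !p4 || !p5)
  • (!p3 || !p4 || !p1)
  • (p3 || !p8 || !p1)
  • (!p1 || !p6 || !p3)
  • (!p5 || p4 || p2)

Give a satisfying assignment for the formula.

p1=1  p2=1  p3=0  p4=0  p5=1  p6=0  p7=1  p8=0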